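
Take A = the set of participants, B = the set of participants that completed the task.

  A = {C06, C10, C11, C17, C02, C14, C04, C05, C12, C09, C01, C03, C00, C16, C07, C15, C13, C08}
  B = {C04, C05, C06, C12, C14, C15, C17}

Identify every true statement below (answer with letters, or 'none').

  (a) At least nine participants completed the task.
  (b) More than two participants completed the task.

|A| = 18, |A ∩ B| = 7, |A ∖ B| = 11.
(a) |A ∩ B| ≥ 9: fails.
(b) |A ∩ B| > 2: holds.

(b)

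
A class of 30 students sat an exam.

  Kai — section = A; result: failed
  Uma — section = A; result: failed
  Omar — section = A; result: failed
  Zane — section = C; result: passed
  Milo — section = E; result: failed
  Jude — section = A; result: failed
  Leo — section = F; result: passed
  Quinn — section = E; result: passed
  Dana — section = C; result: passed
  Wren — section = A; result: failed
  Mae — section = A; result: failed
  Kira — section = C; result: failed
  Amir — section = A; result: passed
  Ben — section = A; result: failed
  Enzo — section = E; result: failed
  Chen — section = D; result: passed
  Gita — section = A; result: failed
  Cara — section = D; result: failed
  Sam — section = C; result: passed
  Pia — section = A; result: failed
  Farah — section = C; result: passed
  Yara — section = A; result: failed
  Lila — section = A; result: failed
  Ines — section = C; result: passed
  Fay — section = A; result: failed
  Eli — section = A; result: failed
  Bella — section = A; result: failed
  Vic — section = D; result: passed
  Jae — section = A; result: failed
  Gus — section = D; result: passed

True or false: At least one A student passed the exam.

The determiner here denotes the relation: A ∩ B ≠ ∅ (|A ∩ B| ≥ 1).
|A| = 16, |A ∩ B| = 1, |A ∖ B| = 15.
So the statement is true.

True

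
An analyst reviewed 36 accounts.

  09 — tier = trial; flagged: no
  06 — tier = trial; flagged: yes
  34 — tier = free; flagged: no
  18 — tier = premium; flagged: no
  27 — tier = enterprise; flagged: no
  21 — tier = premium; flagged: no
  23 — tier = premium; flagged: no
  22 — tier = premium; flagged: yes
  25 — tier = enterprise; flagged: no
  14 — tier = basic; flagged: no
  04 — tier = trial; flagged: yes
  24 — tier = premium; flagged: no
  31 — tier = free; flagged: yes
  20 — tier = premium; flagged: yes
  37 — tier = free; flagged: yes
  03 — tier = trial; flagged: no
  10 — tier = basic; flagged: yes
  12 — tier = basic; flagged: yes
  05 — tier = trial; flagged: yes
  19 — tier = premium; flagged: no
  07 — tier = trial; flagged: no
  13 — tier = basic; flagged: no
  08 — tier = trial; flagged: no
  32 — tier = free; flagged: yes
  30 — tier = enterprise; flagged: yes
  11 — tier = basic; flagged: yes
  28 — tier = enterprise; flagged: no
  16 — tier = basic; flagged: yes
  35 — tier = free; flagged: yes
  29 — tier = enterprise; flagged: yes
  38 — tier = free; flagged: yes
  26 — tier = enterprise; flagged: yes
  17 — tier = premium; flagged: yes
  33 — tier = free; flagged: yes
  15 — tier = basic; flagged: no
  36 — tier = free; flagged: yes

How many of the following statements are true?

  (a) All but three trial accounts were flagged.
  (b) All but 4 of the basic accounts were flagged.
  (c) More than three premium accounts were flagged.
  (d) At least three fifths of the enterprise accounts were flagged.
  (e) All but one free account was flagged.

(a) trial: |A| = 7, |A ∩ B| = 3; needs |A ∖ B| = 3 — false.
(b) basic: |A| = 7, |A ∩ B| = 4; needs |A ∖ B| = 4 — false.
(c) premium: |A| = 8, |A ∩ B| = 3; needs |A ∩ B| > 3 — false.
(d) enterprise: |A| = 6, |A ∩ B| = 3; needs |A ∩ B| / |A| ≥ 3/5 — false.
(e) free: |A| = 8, |A ∩ B| = 7; needs |A ∖ B| = 1 — true.

1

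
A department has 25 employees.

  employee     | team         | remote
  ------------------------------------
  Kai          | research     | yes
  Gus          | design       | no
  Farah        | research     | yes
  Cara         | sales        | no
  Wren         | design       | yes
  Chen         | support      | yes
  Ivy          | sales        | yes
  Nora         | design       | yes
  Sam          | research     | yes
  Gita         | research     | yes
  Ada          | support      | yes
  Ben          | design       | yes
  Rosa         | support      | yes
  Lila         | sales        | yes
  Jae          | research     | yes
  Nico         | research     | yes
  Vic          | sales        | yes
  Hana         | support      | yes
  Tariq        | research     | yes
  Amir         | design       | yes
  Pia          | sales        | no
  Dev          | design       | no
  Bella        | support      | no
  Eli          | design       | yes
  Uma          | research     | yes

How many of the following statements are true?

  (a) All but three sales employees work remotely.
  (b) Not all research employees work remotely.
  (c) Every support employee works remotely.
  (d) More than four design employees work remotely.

1

(a) sales: |A| = 5, |A ∩ B| = 3; needs |A ∖ B| = 3 — false.
(b) research: |A| = 8, |A ∩ B| = 8; needs A ⊄ B (|A ∖ B| ≥ 1) — false.
(c) support: |A| = 5, |A ∩ B| = 4; needs A ⊆ B, i.e. every element of A is in B (|A ∖ B| = 0) — false.
(d) design: |A| = 7, |A ∩ B| = 5; needs |A ∩ B| > 4 — true.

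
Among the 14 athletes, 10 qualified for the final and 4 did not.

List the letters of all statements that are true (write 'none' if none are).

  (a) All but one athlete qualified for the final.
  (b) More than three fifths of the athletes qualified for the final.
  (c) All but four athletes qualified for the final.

|A| = 14, |A ∩ B| = 10, |A ∖ B| = 4.
(a) |A ∖ B| = 1: fails.
(b) |A ∩ B| / |A| > 3/5: holds.
(c) |A ∖ B| = 4: holds.

(b), (c)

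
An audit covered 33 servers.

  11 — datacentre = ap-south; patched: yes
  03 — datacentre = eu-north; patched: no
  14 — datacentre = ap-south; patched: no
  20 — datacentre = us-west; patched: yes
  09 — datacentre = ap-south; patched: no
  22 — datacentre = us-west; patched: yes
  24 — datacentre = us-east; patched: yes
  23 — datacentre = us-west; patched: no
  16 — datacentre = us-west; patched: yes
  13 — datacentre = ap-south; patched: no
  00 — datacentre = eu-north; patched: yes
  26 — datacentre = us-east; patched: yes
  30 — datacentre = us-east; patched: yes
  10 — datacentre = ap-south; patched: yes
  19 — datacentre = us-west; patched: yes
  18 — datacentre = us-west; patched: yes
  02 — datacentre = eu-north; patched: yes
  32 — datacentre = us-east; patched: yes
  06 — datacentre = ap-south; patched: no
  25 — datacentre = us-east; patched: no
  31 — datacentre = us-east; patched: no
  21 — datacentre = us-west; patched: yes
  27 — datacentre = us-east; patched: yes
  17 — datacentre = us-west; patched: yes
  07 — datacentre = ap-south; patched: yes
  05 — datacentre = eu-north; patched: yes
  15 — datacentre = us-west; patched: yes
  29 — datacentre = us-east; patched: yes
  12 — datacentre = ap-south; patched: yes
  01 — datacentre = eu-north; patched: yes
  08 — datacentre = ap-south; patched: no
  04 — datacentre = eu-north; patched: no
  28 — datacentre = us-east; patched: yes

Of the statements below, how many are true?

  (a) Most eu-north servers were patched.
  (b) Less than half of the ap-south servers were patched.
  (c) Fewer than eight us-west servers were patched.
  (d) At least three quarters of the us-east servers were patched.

3

(a) eu-north: |A| = 6, |A ∩ B| = 4; needs |A ∩ B| > |A ∖ B| — true.
(b) ap-south: |A| = 9, |A ∩ B| = 4; needs |A ∩ B| < |A ∖ B| — true.
(c) us-west: |A| = 9, |A ∩ B| = 8; needs |A ∩ B| < 8 — false.
(d) us-east: |A| = 9, |A ∩ B| = 7; needs |A ∩ B| / |A| ≥ 3/4 — true.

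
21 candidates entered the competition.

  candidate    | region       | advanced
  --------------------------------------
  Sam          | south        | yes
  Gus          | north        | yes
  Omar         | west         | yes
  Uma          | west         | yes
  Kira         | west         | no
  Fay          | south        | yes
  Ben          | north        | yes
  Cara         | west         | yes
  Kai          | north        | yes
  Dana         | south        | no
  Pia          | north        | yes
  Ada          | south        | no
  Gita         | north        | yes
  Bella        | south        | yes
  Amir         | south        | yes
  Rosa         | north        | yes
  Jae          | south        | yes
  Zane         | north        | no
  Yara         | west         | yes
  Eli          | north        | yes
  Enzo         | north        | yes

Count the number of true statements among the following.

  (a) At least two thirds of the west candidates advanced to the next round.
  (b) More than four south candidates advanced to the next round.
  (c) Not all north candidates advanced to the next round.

3

(a) west: |A| = 5, |A ∩ B| = 4; needs |A ∩ B| / |A| ≥ 2/3 — true.
(b) south: |A| = 7, |A ∩ B| = 5; needs |A ∩ B| > 4 — true.
(c) north: |A| = 9, |A ∩ B| = 8; needs A ⊄ B (|A ∖ B| ≥ 1) — true.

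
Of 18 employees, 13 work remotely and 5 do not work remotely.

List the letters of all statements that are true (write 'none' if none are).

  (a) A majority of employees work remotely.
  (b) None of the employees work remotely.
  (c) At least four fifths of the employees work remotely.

(a)

|A| = 18, |A ∩ B| = 13, |A ∖ B| = 5.
(a) |A ∩ B| > |A ∖ B|: holds.
(b) A ∩ B = ∅ (|A ∩ B| = 0): fails.
(c) |A ∩ B| / |A| ≥ 4/5: fails.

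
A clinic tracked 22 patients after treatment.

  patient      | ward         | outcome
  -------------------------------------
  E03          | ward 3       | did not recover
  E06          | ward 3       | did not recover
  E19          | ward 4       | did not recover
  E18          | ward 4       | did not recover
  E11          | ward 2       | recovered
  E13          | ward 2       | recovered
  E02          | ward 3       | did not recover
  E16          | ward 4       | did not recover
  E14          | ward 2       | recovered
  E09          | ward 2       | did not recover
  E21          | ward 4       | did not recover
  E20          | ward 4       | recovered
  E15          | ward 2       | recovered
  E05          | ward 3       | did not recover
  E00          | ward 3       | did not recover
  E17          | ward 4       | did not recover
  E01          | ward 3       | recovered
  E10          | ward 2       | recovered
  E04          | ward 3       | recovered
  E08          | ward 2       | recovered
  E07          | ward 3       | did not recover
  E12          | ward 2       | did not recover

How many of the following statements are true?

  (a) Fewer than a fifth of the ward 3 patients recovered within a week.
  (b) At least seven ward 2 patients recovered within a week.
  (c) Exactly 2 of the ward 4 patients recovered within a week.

0

(a) ward 3: |A| = 8, |A ∩ B| = 2; needs |A ∩ B| / |A| < 1/5 — false.
(b) ward 2: |A| = 8, |A ∩ B| = 6; needs |A ∩ B| ≥ 7 — false.
(c) ward 4: |A| = 6, |A ∩ B| = 1; needs |A ∩ B| = 2 — false.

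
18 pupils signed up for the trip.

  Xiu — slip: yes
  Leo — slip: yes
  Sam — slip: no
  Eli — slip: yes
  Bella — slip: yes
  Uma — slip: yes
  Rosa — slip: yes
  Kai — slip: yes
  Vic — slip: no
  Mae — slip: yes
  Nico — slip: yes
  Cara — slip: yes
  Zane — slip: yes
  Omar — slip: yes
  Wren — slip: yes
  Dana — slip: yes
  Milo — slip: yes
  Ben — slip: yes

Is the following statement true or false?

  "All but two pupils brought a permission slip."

True

Truth condition: |A ∖ B| = 2.
|A| = 18, |A ∩ B| = 16, |A ∖ B| = 2.
|A ∖ B| = 2, so the statement is true.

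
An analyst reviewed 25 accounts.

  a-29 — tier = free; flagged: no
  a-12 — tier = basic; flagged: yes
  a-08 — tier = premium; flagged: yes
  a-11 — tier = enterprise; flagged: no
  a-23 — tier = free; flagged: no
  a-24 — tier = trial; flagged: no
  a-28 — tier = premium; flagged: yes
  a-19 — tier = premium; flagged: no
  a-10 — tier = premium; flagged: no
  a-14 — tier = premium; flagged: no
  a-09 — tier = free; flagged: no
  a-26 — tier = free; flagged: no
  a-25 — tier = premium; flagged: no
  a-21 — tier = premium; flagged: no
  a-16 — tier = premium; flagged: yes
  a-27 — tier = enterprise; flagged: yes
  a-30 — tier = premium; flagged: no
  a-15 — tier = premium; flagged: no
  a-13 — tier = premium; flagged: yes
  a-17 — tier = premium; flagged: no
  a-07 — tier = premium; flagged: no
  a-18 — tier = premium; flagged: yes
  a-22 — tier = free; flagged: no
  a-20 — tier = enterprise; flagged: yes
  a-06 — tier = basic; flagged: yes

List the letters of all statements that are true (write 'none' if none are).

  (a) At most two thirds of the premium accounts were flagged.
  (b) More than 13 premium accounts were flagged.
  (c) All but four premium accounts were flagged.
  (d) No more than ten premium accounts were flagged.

(a), (d)

|A| = 14, |A ∩ B| = 5, |A ∖ B| = 9.
(a) |A ∩ B| / |A| ≤ 2/3: holds.
(b) |A ∩ B| > 13: fails.
(c) |A ∖ B| = 4: fails.
(d) |A ∩ B| ≤ 10: holds.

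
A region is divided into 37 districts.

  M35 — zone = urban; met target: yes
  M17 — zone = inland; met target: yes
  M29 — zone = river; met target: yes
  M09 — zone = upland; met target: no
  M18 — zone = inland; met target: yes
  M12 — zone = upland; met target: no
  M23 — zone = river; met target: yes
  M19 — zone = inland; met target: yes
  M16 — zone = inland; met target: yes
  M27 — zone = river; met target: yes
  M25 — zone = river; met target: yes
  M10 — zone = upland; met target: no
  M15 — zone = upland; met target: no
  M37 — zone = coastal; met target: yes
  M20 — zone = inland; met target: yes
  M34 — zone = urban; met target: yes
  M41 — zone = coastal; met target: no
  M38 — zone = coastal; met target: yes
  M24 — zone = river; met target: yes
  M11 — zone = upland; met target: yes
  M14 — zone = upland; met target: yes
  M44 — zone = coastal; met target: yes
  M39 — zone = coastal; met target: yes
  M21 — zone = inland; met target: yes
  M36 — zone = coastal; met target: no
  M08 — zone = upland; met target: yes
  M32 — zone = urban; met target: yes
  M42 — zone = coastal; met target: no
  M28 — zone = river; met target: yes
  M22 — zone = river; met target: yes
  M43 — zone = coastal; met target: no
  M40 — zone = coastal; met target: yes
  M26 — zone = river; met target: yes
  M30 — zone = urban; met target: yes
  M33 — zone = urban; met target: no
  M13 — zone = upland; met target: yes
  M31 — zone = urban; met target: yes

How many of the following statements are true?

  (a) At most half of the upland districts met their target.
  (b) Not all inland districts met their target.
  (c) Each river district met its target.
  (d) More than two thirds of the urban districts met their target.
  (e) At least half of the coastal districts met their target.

(a) upland: |A| = 8, |A ∩ B| = 4; needs |A ∩ B| ≤ |A ∖ B| — true.
(b) inland: |A| = 6, |A ∩ B| = 6; needs A ⊄ B (|A ∖ B| ≥ 1) — false.
(c) river: |A| = 8, |A ∩ B| = 8; needs A ⊆ B, i.e. every element of A is in B (|A ∖ B| = 0) — true.
(d) urban: |A| = 6, |A ∩ B| = 5; needs |A ∩ B| / |A| > 2/3 — true.
(e) coastal: |A| = 9, |A ∩ B| = 5; needs |A ∩ B| ≥ |A ∖ B| — true.

4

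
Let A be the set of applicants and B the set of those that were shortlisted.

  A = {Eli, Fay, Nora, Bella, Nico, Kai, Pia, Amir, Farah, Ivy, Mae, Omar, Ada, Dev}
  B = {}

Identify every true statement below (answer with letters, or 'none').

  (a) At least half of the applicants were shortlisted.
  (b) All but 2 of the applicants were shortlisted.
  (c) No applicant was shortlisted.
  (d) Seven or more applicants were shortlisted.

(c)

|A| = 14, |A ∩ B| = 0, |A ∖ B| = 14.
(a) |A ∩ B| ≥ |A ∖ B|: fails.
(b) |A ∖ B| = 2: fails.
(c) A ∩ B = ∅ (|A ∩ B| = 0): holds.
(d) |A ∩ B| ≥ 7: fails.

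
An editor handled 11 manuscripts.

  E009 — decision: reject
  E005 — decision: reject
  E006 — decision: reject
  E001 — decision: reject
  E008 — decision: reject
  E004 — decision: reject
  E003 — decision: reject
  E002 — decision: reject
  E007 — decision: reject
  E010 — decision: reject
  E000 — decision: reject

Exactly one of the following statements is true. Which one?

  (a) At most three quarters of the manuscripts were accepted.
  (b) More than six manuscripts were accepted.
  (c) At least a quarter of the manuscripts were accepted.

(a)

|A| = 11, |A ∩ B| = 0, |A ∖ B| = 11.
(a) requires |A ∩ B| / |A| ≤ 3/4: true.
(b) requires |A ∩ B| > 6: false.
(c) requires |A ∩ B| / |A| ≥ 1/4: false.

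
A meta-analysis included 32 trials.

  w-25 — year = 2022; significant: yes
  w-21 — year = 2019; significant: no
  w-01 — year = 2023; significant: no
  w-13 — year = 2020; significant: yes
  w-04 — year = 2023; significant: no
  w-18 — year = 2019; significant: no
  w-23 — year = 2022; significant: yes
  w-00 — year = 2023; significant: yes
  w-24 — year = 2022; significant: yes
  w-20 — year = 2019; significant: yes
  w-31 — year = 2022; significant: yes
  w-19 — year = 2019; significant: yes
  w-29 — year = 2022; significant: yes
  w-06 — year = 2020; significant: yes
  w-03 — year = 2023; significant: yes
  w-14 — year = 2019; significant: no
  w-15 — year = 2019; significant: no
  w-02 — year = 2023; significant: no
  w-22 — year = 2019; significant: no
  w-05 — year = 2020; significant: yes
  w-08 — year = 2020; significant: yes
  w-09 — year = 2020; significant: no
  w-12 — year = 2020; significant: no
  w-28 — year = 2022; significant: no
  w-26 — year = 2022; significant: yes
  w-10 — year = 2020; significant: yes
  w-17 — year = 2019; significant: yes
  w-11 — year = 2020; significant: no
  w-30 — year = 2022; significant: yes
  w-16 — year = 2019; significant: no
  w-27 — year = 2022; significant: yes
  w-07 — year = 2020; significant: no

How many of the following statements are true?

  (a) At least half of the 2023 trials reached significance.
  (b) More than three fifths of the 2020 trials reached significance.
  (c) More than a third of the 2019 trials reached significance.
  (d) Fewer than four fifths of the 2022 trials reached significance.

(a) 2023: |A| = 5, |A ∩ B| = 2; needs |A ∩ B| ≥ |A ∖ B| — false.
(b) 2020: |A| = 9, |A ∩ B| = 5; needs |A ∩ B| / |A| > 3/5 — false.
(c) 2019: |A| = 9, |A ∩ B| = 3; needs |A ∩ B| / |A| > 1/3 — false.
(d) 2022: |A| = 9, |A ∩ B| = 8; needs |A ∩ B| / |A| < 4/5 — false.

0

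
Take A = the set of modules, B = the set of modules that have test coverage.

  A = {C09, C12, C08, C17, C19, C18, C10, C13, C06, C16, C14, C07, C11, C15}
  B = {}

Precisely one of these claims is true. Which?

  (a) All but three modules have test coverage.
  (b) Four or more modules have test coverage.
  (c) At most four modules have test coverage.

(c)

|A| = 14, |A ∩ B| = 0, |A ∖ B| = 14.
(a) requires |A ∖ B| = 3: false.
(b) requires |A ∩ B| ≥ 4: false.
(c) requires |A ∩ B| ≤ 4: true.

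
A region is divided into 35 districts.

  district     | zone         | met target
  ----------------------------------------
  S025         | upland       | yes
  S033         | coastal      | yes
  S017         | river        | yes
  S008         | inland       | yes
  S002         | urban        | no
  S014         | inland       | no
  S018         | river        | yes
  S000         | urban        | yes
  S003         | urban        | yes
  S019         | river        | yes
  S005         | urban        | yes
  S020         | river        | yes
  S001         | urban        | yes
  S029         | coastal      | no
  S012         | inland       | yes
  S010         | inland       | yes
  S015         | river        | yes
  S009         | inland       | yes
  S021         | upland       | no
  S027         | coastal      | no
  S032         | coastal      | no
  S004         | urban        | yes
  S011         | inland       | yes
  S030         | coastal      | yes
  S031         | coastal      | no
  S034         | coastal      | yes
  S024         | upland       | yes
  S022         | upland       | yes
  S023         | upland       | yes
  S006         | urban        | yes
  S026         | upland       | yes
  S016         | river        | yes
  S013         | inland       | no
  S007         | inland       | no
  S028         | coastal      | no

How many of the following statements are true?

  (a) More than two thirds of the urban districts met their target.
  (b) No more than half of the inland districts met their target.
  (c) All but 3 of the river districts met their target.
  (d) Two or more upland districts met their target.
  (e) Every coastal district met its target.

(a) urban: |A| = 7, |A ∩ B| = 6; needs |A ∩ B| / |A| > 2/3 — true.
(b) inland: |A| = 8, |A ∩ B| = 5; needs |A ∩ B| ≤ |A ∖ B| — false.
(c) river: |A| = 6, |A ∩ B| = 6; needs |A ∖ B| = 3 — false.
(d) upland: |A| = 6, |A ∩ B| = 5; needs |A ∩ B| ≥ 2 — true.
(e) coastal: |A| = 8, |A ∩ B| = 3; needs A ⊆ B, i.e. every element of A is in B (|A ∖ B| = 0) — false.

2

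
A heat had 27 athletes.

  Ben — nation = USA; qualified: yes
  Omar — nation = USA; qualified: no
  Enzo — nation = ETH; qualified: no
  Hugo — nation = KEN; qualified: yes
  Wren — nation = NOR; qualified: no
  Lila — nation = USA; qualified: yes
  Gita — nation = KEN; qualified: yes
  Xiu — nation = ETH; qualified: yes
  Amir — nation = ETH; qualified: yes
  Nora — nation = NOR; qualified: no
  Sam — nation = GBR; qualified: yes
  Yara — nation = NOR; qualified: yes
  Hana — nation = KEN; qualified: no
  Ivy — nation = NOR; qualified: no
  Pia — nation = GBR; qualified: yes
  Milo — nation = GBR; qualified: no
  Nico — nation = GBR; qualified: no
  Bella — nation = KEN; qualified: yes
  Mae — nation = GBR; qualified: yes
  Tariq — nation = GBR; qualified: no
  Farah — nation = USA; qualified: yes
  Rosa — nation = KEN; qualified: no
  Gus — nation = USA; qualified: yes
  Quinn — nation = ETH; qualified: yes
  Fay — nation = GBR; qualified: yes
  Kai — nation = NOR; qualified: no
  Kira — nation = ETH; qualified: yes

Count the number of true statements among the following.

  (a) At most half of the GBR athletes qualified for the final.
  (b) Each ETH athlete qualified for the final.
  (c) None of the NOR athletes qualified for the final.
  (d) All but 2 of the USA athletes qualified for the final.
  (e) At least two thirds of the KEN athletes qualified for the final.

0

(a) GBR: |A| = 7, |A ∩ B| = 4; needs |A ∩ B| ≤ |A ∖ B| — false.
(b) ETH: |A| = 5, |A ∩ B| = 4; needs A ⊆ B, i.e. every element of A is in B (|A ∖ B| = 0) — false.
(c) NOR: |A| = 5, |A ∩ B| = 1; needs A ∩ B = ∅ (|A ∩ B| = 0) — false.
(d) USA: |A| = 5, |A ∩ B| = 4; needs |A ∖ B| = 2 — false.
(e) KEN: |A| = 5, |A ∩ B| = 3; needs |A ∩ B| / |A| ≥ 2/3 — false.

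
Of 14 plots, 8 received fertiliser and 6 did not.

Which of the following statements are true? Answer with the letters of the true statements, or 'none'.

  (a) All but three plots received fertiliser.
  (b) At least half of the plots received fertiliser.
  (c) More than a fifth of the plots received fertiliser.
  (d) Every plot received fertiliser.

(b), (c)

|A| = 14, |A ∩ B| = 8, |A ∖ B| = 6.
(a) |A ∖ B| = 3: fails.
(b) |A ∩ B| ≥ |A ∖ B|: holds.
(c) |A ∩ B| / |A| > 1/5: holds.
(d) A ⊆ B, i.e. every element of A is in B (|A ∖ B| = 0): fails.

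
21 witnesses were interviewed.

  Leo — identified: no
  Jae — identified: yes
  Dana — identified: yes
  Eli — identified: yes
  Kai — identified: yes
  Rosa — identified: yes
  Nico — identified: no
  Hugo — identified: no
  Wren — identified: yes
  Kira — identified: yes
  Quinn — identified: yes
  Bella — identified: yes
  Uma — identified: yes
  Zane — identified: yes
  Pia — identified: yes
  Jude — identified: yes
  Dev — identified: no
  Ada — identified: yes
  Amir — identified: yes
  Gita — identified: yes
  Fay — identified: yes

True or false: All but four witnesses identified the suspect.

True

The determiner here denotes the relation: |A ∖ B| = 4.
|A| = 21, |A ∩ B| = 17, |A ∖ B| = 4.
|A ∖ B| = 4, so the statement is true.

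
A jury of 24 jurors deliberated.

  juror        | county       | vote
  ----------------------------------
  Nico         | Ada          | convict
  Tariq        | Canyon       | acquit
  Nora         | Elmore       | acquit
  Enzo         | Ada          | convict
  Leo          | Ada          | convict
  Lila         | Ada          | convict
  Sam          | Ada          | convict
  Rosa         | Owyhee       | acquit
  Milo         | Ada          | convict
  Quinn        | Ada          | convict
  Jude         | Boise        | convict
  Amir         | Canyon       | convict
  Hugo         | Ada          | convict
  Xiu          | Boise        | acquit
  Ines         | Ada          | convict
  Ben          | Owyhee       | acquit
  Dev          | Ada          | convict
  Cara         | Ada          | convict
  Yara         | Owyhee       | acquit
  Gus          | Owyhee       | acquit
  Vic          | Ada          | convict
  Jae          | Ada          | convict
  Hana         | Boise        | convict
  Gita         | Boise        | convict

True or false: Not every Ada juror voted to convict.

Truth condition: A ⊄ B (|A ∖ B| ≥ 1).
A (the restrictor) = {Nico, Enzo, Leo, Lila, Sam, Milo, Quinn, Hugo, Ines, Dev, Cara, Vic, Jae}, |A| = 13.
A ∖ B = {}, so |A ∖ B| = 0.
So the statement is false.

False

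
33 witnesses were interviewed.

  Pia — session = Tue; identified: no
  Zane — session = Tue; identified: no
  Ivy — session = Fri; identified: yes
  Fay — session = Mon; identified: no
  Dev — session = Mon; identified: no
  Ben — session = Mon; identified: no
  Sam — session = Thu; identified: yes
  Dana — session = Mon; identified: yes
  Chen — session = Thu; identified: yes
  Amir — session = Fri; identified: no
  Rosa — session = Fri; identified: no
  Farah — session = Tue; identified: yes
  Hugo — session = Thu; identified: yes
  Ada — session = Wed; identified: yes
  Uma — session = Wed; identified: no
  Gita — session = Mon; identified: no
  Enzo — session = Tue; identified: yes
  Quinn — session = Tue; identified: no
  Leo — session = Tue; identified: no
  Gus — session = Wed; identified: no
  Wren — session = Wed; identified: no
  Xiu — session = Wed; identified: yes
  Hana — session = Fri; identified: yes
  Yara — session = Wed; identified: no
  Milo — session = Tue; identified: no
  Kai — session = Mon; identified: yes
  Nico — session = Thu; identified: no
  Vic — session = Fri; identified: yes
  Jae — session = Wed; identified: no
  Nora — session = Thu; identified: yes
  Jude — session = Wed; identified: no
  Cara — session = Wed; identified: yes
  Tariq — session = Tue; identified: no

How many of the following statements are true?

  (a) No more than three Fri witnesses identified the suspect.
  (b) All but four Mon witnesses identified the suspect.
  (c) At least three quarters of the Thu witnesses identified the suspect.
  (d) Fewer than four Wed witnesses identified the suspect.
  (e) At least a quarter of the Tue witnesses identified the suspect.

5

(a) Fri: |A| = 5, |A ∩ B| = 3; needs |A ∩ B| ≤ 3 — true.
(b) Mon: |A| = 6, |A ∩ B| = 2; needs |A ∖ B| = 4 — true.
(c) Thu: |A| = 5, |A ∩ B| = 4; needs |A ∩ B| / |A| ≥ 3/4 — true.
(d) Wed: |A| = 9, |A ∩ B| = 3; needs |A ∩ B| < 4 — true.
(e) Tue: |A| = 8, |A ∩ B| = 2; needs |A ∩ B| / |A| ≥ 1/4 — true.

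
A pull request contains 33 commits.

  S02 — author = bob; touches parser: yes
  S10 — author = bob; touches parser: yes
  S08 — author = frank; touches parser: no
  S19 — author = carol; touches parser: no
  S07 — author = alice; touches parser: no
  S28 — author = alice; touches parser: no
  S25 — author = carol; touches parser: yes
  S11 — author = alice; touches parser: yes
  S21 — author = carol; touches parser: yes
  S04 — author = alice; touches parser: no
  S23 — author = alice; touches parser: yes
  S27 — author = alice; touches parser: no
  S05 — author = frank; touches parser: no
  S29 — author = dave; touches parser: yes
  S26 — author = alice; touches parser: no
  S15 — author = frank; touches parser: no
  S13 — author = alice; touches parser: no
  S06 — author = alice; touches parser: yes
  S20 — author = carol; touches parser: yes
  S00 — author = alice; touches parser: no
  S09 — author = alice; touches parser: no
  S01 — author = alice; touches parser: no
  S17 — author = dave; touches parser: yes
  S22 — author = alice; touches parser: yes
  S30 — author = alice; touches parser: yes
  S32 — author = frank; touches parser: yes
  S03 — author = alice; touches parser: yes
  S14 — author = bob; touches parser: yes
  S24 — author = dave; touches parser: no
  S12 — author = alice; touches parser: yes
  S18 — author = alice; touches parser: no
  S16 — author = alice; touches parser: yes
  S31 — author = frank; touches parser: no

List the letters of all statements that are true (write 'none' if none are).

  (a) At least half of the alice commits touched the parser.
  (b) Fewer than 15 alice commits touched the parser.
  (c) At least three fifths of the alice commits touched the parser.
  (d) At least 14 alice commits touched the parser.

(b)

|A| = 18, |A ∩ B| = 8, |A ∖ B| = 10.
(a) |A ∩ B| ≥ |A ∖ B|: fails.
(b) |A ∩ B| < 15: holds.
(c) |A ∩ B| / |A| ≥ 3/5: fails.
(d) |A ∩ B| ≥ 14: fails.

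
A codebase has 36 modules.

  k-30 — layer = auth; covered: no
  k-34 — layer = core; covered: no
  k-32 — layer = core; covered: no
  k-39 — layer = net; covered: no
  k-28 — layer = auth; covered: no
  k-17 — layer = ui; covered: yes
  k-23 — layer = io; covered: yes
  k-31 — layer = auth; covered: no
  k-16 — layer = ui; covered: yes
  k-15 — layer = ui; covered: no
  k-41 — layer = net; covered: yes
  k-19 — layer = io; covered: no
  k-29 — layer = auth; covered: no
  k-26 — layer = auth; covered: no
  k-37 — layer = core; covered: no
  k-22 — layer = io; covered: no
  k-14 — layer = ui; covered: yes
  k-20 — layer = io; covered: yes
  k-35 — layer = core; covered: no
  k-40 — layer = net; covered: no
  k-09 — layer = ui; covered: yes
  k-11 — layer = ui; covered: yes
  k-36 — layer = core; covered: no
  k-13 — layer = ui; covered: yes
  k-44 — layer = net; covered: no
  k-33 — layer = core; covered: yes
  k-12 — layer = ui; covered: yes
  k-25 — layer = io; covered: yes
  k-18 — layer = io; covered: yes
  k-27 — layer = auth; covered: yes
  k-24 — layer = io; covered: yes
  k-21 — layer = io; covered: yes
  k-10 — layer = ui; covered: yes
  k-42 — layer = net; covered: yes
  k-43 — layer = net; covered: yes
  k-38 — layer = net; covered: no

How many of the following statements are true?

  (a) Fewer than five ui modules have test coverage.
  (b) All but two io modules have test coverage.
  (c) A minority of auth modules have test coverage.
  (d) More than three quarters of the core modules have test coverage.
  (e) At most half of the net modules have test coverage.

3

(a) ui: |A| = 9, |A ∩ B| = 8; needs |A ∩ B| < 5 — false.
(b) io: |A| = 8, |A ∩ B| = 6; needs |A ∖ B| = 2 — true.
(c) auth: |A| = 6, |A ∩ B| = 1; needs |A ∩ B| < |A ∖ B| — true.
(d) core: |A| = 6, |A ∩ B| = 1; needs |A ∩ B| / |A| > 3/4 — false.
(e) net: |A| = 7, |A ∩ B| = 3; needs |A ∩ B| ≤ |A ∖ B| — true.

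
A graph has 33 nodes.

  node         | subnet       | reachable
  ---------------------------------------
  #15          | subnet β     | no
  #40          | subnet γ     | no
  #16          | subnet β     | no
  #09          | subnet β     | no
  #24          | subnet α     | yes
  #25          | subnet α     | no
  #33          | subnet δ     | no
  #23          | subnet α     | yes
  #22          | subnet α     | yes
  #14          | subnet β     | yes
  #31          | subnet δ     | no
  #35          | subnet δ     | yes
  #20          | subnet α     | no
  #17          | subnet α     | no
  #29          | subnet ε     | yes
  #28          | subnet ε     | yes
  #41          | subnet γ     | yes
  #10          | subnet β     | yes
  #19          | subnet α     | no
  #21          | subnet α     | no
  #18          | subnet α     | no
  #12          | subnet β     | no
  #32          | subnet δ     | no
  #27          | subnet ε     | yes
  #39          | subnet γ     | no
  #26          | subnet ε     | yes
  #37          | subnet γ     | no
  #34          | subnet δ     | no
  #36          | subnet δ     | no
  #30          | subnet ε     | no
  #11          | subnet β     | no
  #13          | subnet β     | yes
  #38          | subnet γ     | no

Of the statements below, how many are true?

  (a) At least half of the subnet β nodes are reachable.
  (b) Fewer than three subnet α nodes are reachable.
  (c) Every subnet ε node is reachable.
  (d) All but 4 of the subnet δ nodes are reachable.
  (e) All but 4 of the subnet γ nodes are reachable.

(a) subnet β: |A| = 8, |A ∩ B| = 3; needs |A ∩ B| ≥ |A ∖ B| — false.
(b) subnet α: |A| = 9, |A ∩ B| = 3; needs |A ∩ B| < 3 — false.
(c) subnet ε: |A| = 5, |A ∩ B| = 4; needs A ⊆ B, i.e. every element of A is in B (|A ∖ B| = 0) — false.
(d) subnet δ: |A| = 6, |A ∩ B| = 1; needs |A ∖ B| = 4 — false.
(e) subnet γ: |A| = 5, |A ∩ B| = 1; needs |A ∖ B| = 4 — true.

1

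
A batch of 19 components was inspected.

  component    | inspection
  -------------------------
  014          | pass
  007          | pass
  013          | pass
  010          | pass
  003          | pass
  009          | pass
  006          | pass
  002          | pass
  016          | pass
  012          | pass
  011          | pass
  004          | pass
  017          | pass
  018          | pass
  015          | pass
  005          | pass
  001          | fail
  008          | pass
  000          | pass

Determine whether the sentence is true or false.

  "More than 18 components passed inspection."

False

'More than 18 components passed inspection' holds iff |A ∩ B| > 18.
|A| = 19, |A ∩ B| = 18, |A ∖ B| = 1.
|A ∩ B| = 18, so the statement is false.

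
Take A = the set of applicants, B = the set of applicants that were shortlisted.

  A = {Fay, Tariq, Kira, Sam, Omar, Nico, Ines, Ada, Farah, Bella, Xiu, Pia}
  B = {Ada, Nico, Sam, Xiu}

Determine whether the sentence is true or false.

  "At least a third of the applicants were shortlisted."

The determiner here denotes the relation: |A ∩ B| / |A| ≥ 1/3.
A (the restrictor) = {Fay, Tariq, Kira, Sam, Omar, Nico, Ines, Ada, Farah, Bella, Xiu, Pia}, |A| = 12.
A ∩ B = {Sam, Nico, Ada, Xiu}, so |A ∩ B| = 4.
A ∖ B = {Fay, Tariq, Kira, Omar, Ines, Farah, Bella, Pia}, so |A ∖ B| = 8.
|A ∩ B|/|A| = 4/12, so the statement is true.

True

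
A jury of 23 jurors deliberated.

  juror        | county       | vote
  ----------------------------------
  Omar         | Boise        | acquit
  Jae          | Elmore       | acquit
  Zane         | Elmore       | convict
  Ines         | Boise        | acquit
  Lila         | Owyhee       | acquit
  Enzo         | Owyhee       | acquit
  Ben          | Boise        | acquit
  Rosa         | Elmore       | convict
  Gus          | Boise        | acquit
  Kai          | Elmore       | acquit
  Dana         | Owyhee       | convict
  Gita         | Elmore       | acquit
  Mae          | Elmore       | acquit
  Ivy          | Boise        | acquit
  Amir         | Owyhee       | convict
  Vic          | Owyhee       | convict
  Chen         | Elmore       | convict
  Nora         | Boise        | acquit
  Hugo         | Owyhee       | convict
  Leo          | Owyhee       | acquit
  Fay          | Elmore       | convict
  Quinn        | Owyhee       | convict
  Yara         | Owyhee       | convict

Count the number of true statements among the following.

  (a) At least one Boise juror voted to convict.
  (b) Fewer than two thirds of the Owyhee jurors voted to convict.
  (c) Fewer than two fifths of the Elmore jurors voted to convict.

0

(a) Boise: |A| = 6, |A ∩ B| = 0; needs A ∩ B ≠ ∅ (|A ∩ B| ≥ 1) — false.
(b) Owyhee: |A| = 9, |A ∩ B| = 6; needs |A ∩ B| / |A| < 2/3 — false.
(c) Elmore: |A| = 8, |A ∩ B| = 4; needs |A ∩ B| / |A| < 2/5 — false.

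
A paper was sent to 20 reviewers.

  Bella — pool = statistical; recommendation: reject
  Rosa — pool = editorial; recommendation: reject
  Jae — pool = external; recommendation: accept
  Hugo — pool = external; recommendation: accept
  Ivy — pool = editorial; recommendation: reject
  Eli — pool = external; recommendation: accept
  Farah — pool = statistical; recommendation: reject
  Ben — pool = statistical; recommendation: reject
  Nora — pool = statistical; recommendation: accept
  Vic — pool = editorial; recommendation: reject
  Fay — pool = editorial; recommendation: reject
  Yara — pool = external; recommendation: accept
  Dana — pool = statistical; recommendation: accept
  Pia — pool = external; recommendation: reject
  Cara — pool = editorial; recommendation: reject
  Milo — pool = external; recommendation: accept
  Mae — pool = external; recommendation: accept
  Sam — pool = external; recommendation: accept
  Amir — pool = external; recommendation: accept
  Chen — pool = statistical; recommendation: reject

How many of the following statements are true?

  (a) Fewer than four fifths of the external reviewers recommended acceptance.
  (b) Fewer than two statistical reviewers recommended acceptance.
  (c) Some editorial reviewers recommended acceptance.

0

(a) external: |A| = 9, |A ∩ B| = 8; needs |A ∩ B| / |A| < 4/5 — false.
(b) statistical: |A| = 6, |A ∩ B| = 2; needs |A ∩ B| < 2 — false.
(c) editorial: |A| = 5, |A ∩ B| = 0; needs A ∩ B ≠ ∅ (|A ∩ B| ≥ 1) — false.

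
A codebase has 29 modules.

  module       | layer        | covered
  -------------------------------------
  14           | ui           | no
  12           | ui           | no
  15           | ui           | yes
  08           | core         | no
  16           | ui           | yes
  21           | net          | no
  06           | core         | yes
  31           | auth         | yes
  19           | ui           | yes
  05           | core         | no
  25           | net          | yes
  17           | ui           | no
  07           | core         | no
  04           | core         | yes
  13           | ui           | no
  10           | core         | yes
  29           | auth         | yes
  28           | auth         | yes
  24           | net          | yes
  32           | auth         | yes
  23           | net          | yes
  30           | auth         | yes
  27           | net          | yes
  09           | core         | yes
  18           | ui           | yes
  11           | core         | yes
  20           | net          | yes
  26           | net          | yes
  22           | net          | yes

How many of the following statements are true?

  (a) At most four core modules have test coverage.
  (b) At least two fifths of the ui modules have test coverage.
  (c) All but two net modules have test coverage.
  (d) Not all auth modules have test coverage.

1

(a) core: |A| = 8, |A ∩ B| = 5; needs |A ∩ B| ≤ 4 — false.
(b) ui: |A| = 8, |A ∩ B| = 4; needs |A ∩ B| / |A| ≥ 2/5 — true.
(c) net: |A| = 8, |A ∩ B| = 7; needs |A ∖ B| = 2 — false.
(d) auth: |A| = 5, |A ∩ B| = 5; needs A ⊄ B (|A ∖ B| ≥ 1) — false.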